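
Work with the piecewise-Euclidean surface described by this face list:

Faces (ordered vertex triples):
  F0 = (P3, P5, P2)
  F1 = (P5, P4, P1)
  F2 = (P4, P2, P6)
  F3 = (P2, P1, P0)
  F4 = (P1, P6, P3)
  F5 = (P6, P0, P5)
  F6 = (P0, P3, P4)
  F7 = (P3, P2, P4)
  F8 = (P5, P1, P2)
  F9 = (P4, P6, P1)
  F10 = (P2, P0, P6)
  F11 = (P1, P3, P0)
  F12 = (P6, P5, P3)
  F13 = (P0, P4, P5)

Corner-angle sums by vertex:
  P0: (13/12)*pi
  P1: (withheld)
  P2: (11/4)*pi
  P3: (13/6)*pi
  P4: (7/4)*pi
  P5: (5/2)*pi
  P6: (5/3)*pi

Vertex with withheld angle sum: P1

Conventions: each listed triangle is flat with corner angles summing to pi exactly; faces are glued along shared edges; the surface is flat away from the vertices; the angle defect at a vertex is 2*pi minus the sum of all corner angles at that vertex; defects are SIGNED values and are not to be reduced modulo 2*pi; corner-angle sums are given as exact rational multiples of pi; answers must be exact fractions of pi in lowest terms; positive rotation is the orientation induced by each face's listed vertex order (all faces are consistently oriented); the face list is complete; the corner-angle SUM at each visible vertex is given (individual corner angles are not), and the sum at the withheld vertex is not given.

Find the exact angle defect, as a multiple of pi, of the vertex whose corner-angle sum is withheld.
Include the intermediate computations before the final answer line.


V = 7, E = 21, F = 14; chi = V - E + F = 0
Gauss-Bonnet: total defect = 2*pi*chi = 0; visible defects sum to pi/12

Answer: defect(P1) = -pi/12


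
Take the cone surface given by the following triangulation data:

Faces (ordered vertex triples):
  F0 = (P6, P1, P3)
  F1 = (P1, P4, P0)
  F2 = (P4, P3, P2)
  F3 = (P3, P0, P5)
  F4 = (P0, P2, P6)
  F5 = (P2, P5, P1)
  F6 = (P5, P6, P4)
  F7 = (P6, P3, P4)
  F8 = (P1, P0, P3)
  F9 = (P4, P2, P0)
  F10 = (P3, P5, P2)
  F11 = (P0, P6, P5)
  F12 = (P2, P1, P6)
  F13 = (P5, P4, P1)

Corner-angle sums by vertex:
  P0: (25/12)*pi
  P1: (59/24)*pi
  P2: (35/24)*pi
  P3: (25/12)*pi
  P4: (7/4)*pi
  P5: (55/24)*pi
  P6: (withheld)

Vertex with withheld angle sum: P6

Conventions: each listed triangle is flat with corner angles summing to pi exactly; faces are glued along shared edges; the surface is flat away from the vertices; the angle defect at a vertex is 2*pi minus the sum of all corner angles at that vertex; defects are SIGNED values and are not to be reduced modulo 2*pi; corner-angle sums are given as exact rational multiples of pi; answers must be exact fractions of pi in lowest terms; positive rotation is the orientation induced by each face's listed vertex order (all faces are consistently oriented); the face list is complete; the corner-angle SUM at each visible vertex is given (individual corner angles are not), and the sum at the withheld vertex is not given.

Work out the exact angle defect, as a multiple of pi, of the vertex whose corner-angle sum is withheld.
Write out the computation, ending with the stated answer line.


V = 7, E = 21, F = 14; chi = V - E + F = 0
Gauss-Bonnet: total defect = 2*pi*chi = 0; visible defects sum to -pi/8

Answer: defect(P6) = pi/8


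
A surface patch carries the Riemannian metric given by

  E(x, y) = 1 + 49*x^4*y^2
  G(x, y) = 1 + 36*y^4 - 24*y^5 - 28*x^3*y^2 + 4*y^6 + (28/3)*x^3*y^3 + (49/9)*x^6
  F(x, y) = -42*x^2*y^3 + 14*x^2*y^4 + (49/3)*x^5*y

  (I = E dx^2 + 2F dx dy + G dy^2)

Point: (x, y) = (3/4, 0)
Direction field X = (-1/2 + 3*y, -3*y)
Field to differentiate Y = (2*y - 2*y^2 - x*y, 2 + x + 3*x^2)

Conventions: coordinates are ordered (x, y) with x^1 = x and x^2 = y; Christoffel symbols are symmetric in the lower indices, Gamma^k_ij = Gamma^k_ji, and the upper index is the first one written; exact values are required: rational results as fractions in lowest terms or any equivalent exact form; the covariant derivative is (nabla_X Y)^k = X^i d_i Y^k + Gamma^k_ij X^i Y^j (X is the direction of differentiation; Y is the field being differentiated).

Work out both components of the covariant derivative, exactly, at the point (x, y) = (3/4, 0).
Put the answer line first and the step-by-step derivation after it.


Answer: (nabla_X Y)^x = 0, (nabla_X Y)^y = -459229/64520

E = 1, F = 0, G = 8065/4096 at the point
E_x = 0, E_y = 0, F_x = 0, F_y = 3969/1024, G_x = 3969/512, G_y = 0
EG - F^2 = 8065/4096;  g^inv = (4096/8065) * [[8065/4096, 0], [0, 1]]
first-kind symbols [ij,l] = (1/2)(d_i g_jl + d_j g_il - d_l g_ij): [xx,x] = E_x/2 = 0, [xx,y] = F_x - E_y/2 = 0, [xy,x] = E_y/2 = 0, [xy,y] = G_x/2 = 3969/1024, [yy,x] = F_y - G_x/2 = 0, [yy,y] = G_y/2 = 0
Gamma^x_ij = (G*[ij,x] - F*[ij,y])/(EG - F^2), Gamma^y_ij = (E*[ij,y] - F*[ij,x])/(EG - F^2)
Gamma_xxx = 0, Gamma_xxy = 0, Gamma_xyy = 0, Gamma_yxx = 0, Gamma_yxy = 15876/8065, Gamma_yyy = 0
X = (-1/2, 0), Y = (0, 71/16) at the point


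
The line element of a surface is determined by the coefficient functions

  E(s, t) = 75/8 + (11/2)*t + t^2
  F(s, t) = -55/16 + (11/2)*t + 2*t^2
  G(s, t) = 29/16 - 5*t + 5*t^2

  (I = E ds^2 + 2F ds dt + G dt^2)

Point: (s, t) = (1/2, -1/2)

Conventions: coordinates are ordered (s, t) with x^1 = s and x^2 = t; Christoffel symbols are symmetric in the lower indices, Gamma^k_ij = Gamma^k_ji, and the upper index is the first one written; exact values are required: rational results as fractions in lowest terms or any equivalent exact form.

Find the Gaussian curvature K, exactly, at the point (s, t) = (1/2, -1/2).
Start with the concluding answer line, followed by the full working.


Answer: K = -224768/759027

E = 55/8, F = -91/16, G = 89/16, EG - F^2 = 1509/256 at the point
E_s = 0, E_t = 9/2, F_s = 0, F_t = 7/2, G_s = 0, G_t = -10
E_tt = 2, F_st = 0, G_ss = 0
Using the Brioschi determinant formula for K from the metric derivatives:
M1 = [[-E_tt/2 + F_st - G_ss/2, E_s/2, F_s - E_t/2], [F_t - G_s/2, E, F], [G_t/2, F, G]] = [[-1, 0, -9/4], [7/2, 55/8, -91/16], [-5, -91/16, 89/16]]; det M1 = -9843/256
M2 = [[0, E_t/2, G_s/2], [E_t/2, E, F], [G_s/2, F, G]] = [[0, 9/4, 0], [9/4, 55/8, -91/16], [0, -91/16, 89/16]]; det M2 = -7209/256
det M1 - det M2 = -1317/128; K = -1317/128 / (1509/256)^2 = -224768/759027


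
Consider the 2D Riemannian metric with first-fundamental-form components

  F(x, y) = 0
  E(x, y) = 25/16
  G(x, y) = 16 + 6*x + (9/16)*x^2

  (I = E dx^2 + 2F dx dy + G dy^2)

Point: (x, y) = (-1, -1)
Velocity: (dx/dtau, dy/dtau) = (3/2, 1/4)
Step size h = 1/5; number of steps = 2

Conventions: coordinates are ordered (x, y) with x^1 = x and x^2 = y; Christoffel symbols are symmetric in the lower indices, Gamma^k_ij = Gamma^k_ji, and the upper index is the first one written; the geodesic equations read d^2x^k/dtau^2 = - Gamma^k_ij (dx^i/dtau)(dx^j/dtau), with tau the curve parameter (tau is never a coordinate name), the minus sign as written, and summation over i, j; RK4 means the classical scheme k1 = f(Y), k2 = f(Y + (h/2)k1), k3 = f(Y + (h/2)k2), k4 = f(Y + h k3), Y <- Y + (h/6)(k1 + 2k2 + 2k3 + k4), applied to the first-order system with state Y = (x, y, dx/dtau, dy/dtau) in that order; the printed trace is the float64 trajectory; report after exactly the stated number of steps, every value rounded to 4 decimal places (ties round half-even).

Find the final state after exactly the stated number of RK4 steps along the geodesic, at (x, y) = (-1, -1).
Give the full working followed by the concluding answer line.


f(Y) = (dx/dtau, dy/dtau, -Gamma^x_ij Y'^i Y'^j, -Gamma^y_ij Y'^i Y'^j) with the Gammas evaluated at the stage position; h = 0.200000; intermediate values shown to 6 dp
step 0: x = -1.0000, y = -1.0000, dx/dtau = 1.5000, dy/dtau = 0.2500
step 1:
  k1: at (x, y) = (-1.000000, -1.000000), (dx/dtau, dy/dtau) = (1.500000, 0.250000); Gamma_xxx = 0.000000, Gamma_xxy = 0.000000, Gamma_xyy = -1.560000, Gamma_yxx = 0.000000, Gamma_yxy = 0.230769, Gamma_yyy = 0.000000; k1 = (1.500000, 0.250000, 0.097500, -0.173077)
  k2: at (x, y) = (-0.850000, -0.975000), (dx/dtau, dy/dtau) = (1.509750, 0.232692); Gamma_xxx = 0.000000, Gamma_xxy = 0.000000, Gamma_xyy = -1.614000, Gamma_yxx = 0.000000, Gamma_yxy = 0.223048, Gamma_yyy = 0.000000; k2 = (1.509750, 0.232692, 0.087391, -0.156717)
  k3: at (x, y) = (-0.849025, -0.976731), (dx/dtau, dy/dtau) = (1.508739, 0.234328); Gamma_xxx = 0.000000, Gamma_xxy = 0.000000, Gamma_xyy = -1.614351, Gamma_yxx = 0.000000, Gamma_yxy = 0.223000, Gamma_yyy = 0.000000; k3 = (1.508739, 0.234328, 0.088644, -0.157679)
  k4: at (x, y) = (-0.698252, -0.953134), (dx/dtau, dy/dtau) = (1.517729, 0.218464); Gamma_xxx = 0.000000, Gamma_xxy = 0.000000, Gamma_xyy = -1.668629, Gamma_yxx = 0.000000, Gamma_yxy = 0.215746, Gamma_yyy = 0.000000; k4 = (1.517729, 0.218464, 0.079638, -0.143070)
  Y <- Y + (h/6)(k1 + 2k2 + 2k3 + k4): x = -0.6982, y = -0.9532, dx/dtau = 1.5176, dy/dtau = 0.2185
step 2:
  k1: at (x, y) = (-0.698176, -0.953250), (dx/dtau, dy/dtau) = (1.517640, 0.218502); Gamma_xxx = 0.000000, Gamma_xxy = 0.000000, Gamma_xyy = -1.668656, Gamma_yxx = 0.000000, Gamma_yxy = 0.215742, Gamma_yyy = 0.000000; k1 = (1.517640, 0.218502, 0.079667, -0.143084)
  k2: at (x, y) = (-0.546412, -0.931400), (dx/dtau, dy/dtau) = (1.525607, 0.204194); Gamma_xxx = 0.000000, Gamma_xxy = 0.000000, Gamma_xyy = -1.723292, Gamma_yxx = 0.000000, Gamma_yxy = 0.208903, Gamma_yyy = 0.000000; k2 = (1.525607, 0.204194, 0.071853, -0.130154)
  k3: at (x, y) = (-0.545616, -0.932830), (dx/dtau, dy/dtau) = (1.524826, 0.205487); Gamma_xxx = 0.000000, Gamma_xxy = 0.000000, Gamma_xyy = -1.723578, Gamma_yxx = 0.000000, Gamma_yxy = 0.208868, Gamma_yyy = 0.000000; k3 = (1.524826, 0.205487, 0.072778, -0.130890)
  k4: at (x, y) = (-0.393211, -0.912152), (dx/dtau, dy/dtau) = (1.532196, 0.192324); Gamma_xxx = 0.000000, Gamma_xxy = 0.000000, Gamma_xyy = -1.778444, Gamma_yxx = 0.000000, Gamma_yxy = 0.202424, Gamma_yyy = 0.000000; k4 = (1.532196, 0.192324, 0.065782, -0.119300)
  Y <- Y + (h/6)(k1 + 2k2 + 2k3 + k4): x = -0.3932, y = -0.9122, dx/dtau = 1.5321, dy/dtau = 0.1924

Answer: x = -0.3932, y = -0.9122, dx/dtau = 1.5321, dy/dtau = 0.1924


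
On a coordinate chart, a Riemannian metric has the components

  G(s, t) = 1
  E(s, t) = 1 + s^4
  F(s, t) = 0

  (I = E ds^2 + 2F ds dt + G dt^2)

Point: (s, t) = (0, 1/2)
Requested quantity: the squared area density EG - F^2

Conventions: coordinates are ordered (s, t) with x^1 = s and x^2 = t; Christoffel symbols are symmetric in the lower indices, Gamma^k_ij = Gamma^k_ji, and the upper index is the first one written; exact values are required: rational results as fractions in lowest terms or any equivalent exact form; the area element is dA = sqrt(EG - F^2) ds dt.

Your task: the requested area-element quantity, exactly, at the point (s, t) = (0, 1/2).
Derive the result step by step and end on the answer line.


E = 1, F = 0, G = 1; EG - F^2 = 1

Answer: EG - F^2 = 1


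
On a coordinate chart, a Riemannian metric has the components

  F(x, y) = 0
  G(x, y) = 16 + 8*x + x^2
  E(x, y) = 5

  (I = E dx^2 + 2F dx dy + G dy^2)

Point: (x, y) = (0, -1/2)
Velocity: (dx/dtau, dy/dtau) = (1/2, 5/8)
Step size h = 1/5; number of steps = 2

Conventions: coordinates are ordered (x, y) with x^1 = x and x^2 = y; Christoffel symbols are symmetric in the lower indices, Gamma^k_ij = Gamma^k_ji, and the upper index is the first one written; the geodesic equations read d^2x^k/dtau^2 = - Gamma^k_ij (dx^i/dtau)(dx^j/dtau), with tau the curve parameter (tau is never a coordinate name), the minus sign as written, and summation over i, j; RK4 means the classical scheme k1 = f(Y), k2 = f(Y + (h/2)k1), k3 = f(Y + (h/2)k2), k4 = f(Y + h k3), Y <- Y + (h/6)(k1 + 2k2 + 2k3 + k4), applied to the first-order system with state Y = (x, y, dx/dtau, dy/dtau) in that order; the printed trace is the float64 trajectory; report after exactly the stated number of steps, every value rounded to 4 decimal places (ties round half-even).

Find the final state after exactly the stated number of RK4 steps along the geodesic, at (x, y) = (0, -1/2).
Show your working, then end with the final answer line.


f(Y) = (dx/dtau, dy/dtau, -Gamma^x_ij Y'^i Y'^j, -Gamma^y_ij Y'^i Y'^j) with the Gammas evaluated at the stage position; h = 0.200000; intermediate values shown to 6 dp
step 0: x = 0.0000, y = -0.5000, dx/dtau = 0.5000, dy/dtau = 0.6250
step 1:
  k1: at (x, y) = (0.000000, -0.500000), (dx/dtau, dy/dtau) = (0.500000, 0.625000); Gamma_xxx = 0.000000, Gamma_xxy = 0.000000, Gamma_xyy = -0.800000, Gamma_yxx = 0.000000, Gamma_yxy = 0.250000, Gamma_yyy = 0.000000; k1 = (0.500000, 0.625000, 0.312500, -0.156250)
  k2: at (x, y) = (0.050000, -0.437500), (dx/dtau, dy/dtau) = (0.531250, 0.609375); Gamma_xxx = 0.000000, Gamma_xxy = 0.000000, Gamma_xyy = -0.810000, Gamma_yxx = 0.000000, Gamma_yxy = 0.246914, Gamma_yyy = 0.000000; k2 = (0.531250, 0.609375, 0.300784, -0.159867)
  k3: at (x, y) = (0.053125, -0.439063), (dx/dtau, dy/dtau) = (0.530078, 0.609013); Gamma_xxx = 0.000000, Gamma_xxy = 0.000000, Gamma_xyy = -0.810625, Gamma_yxx = 0.000000, Gamma_yxy = 0.246723, Gamma_yyy = 0.000000; k3 = (0.530078, 0.609013, 0.300659, -0.159297)
  k4: at (x, y) = (0.106016, -0.378197), (dx/dtau, dy/dtau) = (0.560132, 0.593141); Gamma_xxx = 0.000000, Gamma_xxy = 0.000000, Gamma_xyy = -0.821203, Gamma_yxx = 0.000000, Gamma_yxy = 0.243545, Gamma_yyy = 0.000000; k4 = (0.560132, 0.593141, 0.288912, -0.161829)
  Y <- Y + (h/6)(k1 + 2k2 + 2k3 + k4): x = 0.1061, y = -0.3782, dx/dtau = 0.5601, dy/dtau = 0.5931
step 2:
  k1: at (x, y) = (0.106093, -0.378169), (dx/dtau, dy/dtau) = (0.560143, 0.593120); Gamma_xxx = 0.000000, Gamma_xxy = 0.000000, Gamma_xyy = -0.821219, Gamma_yxx = 0.000000, Gamma_yxy = 0.243541, Gamma_yyy = 0.000000; k1 = (0.560143, 0.593120, 0.288897, -0.161824)
  k2: at (x, y) = (0.162107, -0.318857), (dx/dtau, dy/dtau) = (0.589033, 0.576937); Gamma_xxx = 0.000000, Gamma_xxy = 0.000000, Gamma_xyy = -0.832421, Gamma_yxx = 0.000000, Gamma_yxy = 0.240263, Gamma_yyy = 0.000000; k2 = (0.589033, 0.576937, 0.277077, -0.163300)
  k3: at (x, y) = (0.164996, -0.320476), (dx/dtau, dy/dtau) = (0.587851, 0.576790); Gamma_xxx = 0.000000, Gamma_xxy = 0.000000, Gamma_xyy = -0.832999, Gamma_yxx = 0.000000, Gamma_yxy = 0.240096, Gamma_yyy = 0.000000; k3 = (0.587851, 0.576790, 0.277128, -0.162817)
  k4: at (x, y) = (0.223663, -0.262811), (dx/dtau, dy/dtau) = (0.615569, 0.560556); Gamma_xxx = 0.000000, Gamma_xxy = 0.000000, Gamma_xyy = -0.844733, Gamma_yxx = 0.000000, Gamma_yxy = 0.236761, Gamma_yyy = 0.000000; k4 = (0.615569, 0.560556, 0.265435, -0.163394)
  Y <- Y + (h/6)(k1 + 2k2 + 2k3 + k4): x = 0.2237, y = -0.2628, dx/dtau = 0.6156, dy/dtau = 0.5605

Answer: x = 0.2237, y = -0.2628, dx/dtau = 0.6156, dy/dtau = 0.5605


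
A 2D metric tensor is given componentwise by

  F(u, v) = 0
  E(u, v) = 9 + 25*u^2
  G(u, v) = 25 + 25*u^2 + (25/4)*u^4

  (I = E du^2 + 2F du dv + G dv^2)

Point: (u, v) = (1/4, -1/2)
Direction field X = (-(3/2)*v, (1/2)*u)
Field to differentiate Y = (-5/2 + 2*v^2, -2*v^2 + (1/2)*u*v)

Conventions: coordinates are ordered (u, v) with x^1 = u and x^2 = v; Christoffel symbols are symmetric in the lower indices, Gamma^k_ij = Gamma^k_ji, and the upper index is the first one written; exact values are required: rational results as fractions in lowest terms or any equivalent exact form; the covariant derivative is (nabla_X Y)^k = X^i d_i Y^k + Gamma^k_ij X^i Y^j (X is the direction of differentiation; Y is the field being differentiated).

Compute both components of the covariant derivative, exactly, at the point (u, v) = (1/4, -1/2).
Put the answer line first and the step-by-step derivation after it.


Answer: (nabla_X Y)^u = -189439/173056, (nabla_X Y)^v = -179/2112

E = 169/16, F = 0, G = 27225/1024 at the point
E_u = 25/2, E_v = 0, F_u = 0, F_v = 0, G_u = 825/64, G_v = 0
EG - F^2 = 4601025/16384;  g^inv = (16384/4601025) * [[27225/1024, 0], [0, 169/16]]
first-kind symbols [ij,l] = (1/2)(d_i g_jl + d_j g_il - d_l g_ij): [uu,u] = E_u/2 = 25/4, [uu,v] = F_u - E_v/2 = 0, [uv,u] = E_v/2 = 0, [uv,v] = G_u/2 = 825/128, [vv,u] = F_v - G_u/2 = -825/128, [vv,v] = G_v/2 = 0
Gamma^u_ij = (G*[ij,u] - F*[ij,v])/(EG - F^2), Gamma^v_ij = (E*[ij,v] - F*[ij,u])/(EG - F^2)
Gamma_uuu = 100/169, Gamma_uuv = 0, Gamma_uvv = -825/1352, Gamma_vuu = 0, Gamma_vuv = 8/33, Gamma_vvv = 0
X = (3/4, 1/8), Y = (-2, -9/16) at the point


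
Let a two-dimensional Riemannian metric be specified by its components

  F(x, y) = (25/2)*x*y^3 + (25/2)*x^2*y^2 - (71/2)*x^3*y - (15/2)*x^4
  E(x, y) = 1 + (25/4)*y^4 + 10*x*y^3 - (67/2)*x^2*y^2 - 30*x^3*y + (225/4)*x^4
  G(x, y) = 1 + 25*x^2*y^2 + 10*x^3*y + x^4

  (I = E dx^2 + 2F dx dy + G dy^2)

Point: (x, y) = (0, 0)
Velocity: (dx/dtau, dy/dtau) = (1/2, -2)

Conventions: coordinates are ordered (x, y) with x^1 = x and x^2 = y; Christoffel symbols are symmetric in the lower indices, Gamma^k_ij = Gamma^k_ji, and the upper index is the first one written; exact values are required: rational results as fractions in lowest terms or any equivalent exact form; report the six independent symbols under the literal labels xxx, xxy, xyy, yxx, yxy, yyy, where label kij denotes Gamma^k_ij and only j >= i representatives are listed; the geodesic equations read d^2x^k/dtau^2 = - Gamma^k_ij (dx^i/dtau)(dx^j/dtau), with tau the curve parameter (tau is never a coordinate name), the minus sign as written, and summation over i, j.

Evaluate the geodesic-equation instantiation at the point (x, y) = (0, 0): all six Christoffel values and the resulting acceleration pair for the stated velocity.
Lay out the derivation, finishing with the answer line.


E = 1, F = 0, G = 1 at the point
E_x = 0, E_y = 0, F_x = 0, F_y = 0, G_x = 0, G_y = 0
EG - F^2 = 1;  g^inv = (1) * [[1, 0], [0, 1]]
first-kind symbols [ij,l] = (1/2)(d_i g_jl + d_j g_il - d_l g_ij): [xx,x] = E_x/2 = 0, [xx,y] = F_x - E_y/2 = 0, [xy,x] = E_y/2 = 0, [xy,y] = G_x/2 = 0, [yy,x] = F_y - G_x/2 = 0, [yy,y] = G_y/2 = 0
Gamma^x_ij = (G*[ij,x] - F*[ij,y])/(EG - F^2), Gamma^y_ij = (E*[ij,y] - F*[ij,x])/(EG - F^2)
Gamma_xxx = 0, Gamma_xxy = 0, Gamma_xyy = 0, Gamma_yxx = 0, Gamma_yxy = 0, Gamma_yyy = 0
d^2x/dtau^2 = -(Gamma_xxx*(1/2)^2 + 2*Gamma_xxy*(1/2)*(-2) + Gamma_xyy*(-2)^2) = 0
d^2y/dtau^2 = -(Gamma_yxx*(1/2)^2 + 2*Gamma_yxy*(1/2)*(-2) + Gamma_yyy*(-2)^2) = 0

Answer: Gamma_xxx = 0, Gamma_xxy = 0, Gamma_xyy = 0, Gamma_yxx = 0, Gamma_yxy = 0, Gamma_yyy = 0; accelerations (d^2x/dtau^2, d^2y/dtau^2) = (0, 0)


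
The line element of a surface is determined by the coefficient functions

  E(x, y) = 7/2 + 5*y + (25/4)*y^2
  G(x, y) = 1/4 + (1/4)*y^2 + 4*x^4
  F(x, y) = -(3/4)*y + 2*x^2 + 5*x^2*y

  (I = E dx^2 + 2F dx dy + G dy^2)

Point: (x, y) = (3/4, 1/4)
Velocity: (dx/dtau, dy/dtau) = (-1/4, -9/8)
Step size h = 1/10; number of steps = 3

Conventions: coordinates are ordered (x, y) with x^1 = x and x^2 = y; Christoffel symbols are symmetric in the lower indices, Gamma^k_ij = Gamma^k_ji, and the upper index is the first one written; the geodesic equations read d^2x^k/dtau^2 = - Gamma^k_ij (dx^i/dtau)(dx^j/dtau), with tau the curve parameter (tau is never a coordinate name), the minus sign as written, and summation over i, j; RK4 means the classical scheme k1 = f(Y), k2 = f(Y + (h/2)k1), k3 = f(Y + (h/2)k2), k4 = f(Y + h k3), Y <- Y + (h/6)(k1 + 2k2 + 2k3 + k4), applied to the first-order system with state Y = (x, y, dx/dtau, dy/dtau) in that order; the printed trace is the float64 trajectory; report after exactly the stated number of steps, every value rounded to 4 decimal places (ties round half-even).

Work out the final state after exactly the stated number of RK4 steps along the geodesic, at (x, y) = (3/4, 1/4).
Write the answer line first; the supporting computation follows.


Answer: x = 0.7041, y = -0.1649, dx/dtau = -0.0231, dy/dtau = -1.5887

f(Y) = (dx/dtau, dy/dtau, -Gamma^x_ij Y'^i Y'^j, -Gamma^y_ij Y'^i Y'^j) with the Gammas evaluated at the stage position; h = 0.100000; intermediate values shown to 6 dp
step 0: x = 0.7500, y = 0.2500, dx/dtau = -0.2500, dy/dtau = -1.1250
step 1:
  k1: at (x, y) = (0.750000, 0.250000), (dx/dtau, dy/dtau) = (-0.250000, -1.125000); Gamma_xxx = -0.257341, Gamma_xxy = 0.131970, Gamma_xyy = -0.407786, Gamma_yxx = 0.806335, Gamma_yxy = 2.062686, Gamma_yyy = 0.477730; k1 = (-0.250000, -1.125000, 0.457955, -1.815284)
  k2: at (x, y) = (0.737500, 0.193750), (dx/dtau, dy/dtau) = (-0.227102, -1.215764); Gamma_xxx = -0.212152, Gamma_xxy = 0.137998, Gamma_xyy = -0.401914, Gamma_yxx = 0.679069, Gamma_yxy = 2.083752, Gamma_yyy = 0.442923; k2 = (-0.227102, -1.215764, 0.528801, -1.840359)
  k3: at (x, y) = (0.738645, 0.189212), (dx/dtau, dy/dtau) = (-0.223560, -1.217018); Gamma_xxx = -0.212303, Gamma_xxy = 0.132801, Gamma_xyy = -0.405800, Gamma_yxx = 0.676527, Gamma_yxy = 2.089745, Gamma_yyy = 0.442854; k3 = (-0.223560, -1.217018, 0.539391, -1.826878)
  k4: at (x, y) = (0.727644, 0.128298), (dx/dtau, dy/dtau) = (-0.196061, -1.307688); Gamma_xxx = -0.170512, Gamma_xxy = 0.127375, Gamma_xyy = -0.403537, Gamma_yxx = 0.555696, Gamma_yxy = 2.120187, Gamma_yyy = 0.405412; k4 = (-0.196061, -1.307688, 0.631308, -1.801808)
  Y <- Y + (h/6)(k1 + 2k2 + 2k3 + k4): x = 0.7275, y = 0.1284, dx/dtau = -0.1962, dy/dtau = -1.3075
step 2:
  k1: at (x, y) = (0.727544, 0.128362), (dx/dtau, dy/dtau) = (-0.196239, -1.307526); Gamma_xxx = -0.170386, Gamma_xxy = 0.127657, Gamma_xyy = -0.403314, Gamma_yxx = 0.555455, Gamma_yxy = 2.119964, Gamma_yyy = 0.405315; k1 = (-0.196239, -1.307526, 0.630566, -1.802241)
  k2: at (x, y) = (0.717732, 0.062986), (dx/dtau, dy/dtau) = (-0.164711, -1.397638); Gamma_xxx = -0.131900, Gamma_xxy = 0.110060, Gamma_xyy = -0.403435, Gamma_yxx = 0.442219, Gamma_yxy = 2.157624, Gamma_yyy = 0.364040; k2 = (-0.164711, -1.397638, 0.740973, -1.716508)
  k3: at (x, y) = (0.719308, 0.058481), (dx/dtau, dy/dtau) = (-0.159191, -1.393351); Gamma_xxx = -0.132200, Gamma_xxy = 0.103431, Gamma_xyy = -0.407907, Gamma_yxx = 0.441398, Gamma_yxy = 2.163333, Gamma_yyy = 0.363587; k3 = (-0.159191, -1.393351, 0.749388, -1.676755)
  k4: at (x, y) = (0.711625, -0.010973), (dx/dtau, dy/dtau) = (-0.121300, -1.475202); Gamma_xxx = -0.098165, Gamma_xxy = 0.069950, Gamma_xyy = -0.411135, Gamma_yxx = 0.340560, Gamma_yxy = 2.205234, Gamma_yyy = 0.317928; k4 = (-0.121300, -1.475202, 0.871131, -1.486113)
  Y <- Y + (h/6)(k1 + 2k2 + 2k3 + k4): x = 0.7115, y = -0.0110, dx/dtau = -0.1215, dy/dtau = -1.4754
step 3:
  k1: at (x, y) = (0.711455, -0.011049), (dx/dtau, dy/dtau) = (-0.121532, -1.475441); Gamma_xxx = -0.097969, Gamma_xxy = 0.070241, Gamma_xyy = -0.410813, Gamma_yxx = 0.340051, Gamma_yxy = 2.205114, Gamma_yyy = 0.317711; k1 = (-0.121532, -1.475441, 0.870565, -1.487468)
  k2: at (x, y) = (0.705378, -0.084821), (dx/dtau, dy/dtau) = (-0.078004, -1.549814); Gamma_xxx = -0.068011, Gamma_xxy = 0.021069, Gamma_xyy = -0.415165, Gamma_yxx = 0.250382, Gamma_yxy = 2.246175, Gamma_yyy = 0.266281; k2 = (-0.078004, -1.549814, 0.992515, -1.184199)
  k3: at (x, y) = (0.707554, -0.088540), (dx/dtau, dy/dtau) = (-0.071906, -1.534651); Gamma_xxx = -0.068385, Gamma_xxy = 0.013995, Gamma_xyy = -0.420278, Gamma_yxx = 0.251082, Gamma_yxy = 2.249482, Gamma_yyy = 0.265794; k3 = (-0.071906, -1.534651, 0.987084, -1.123751)
  k4: at (x, y) = (0.704264, -0.164514), (dx/dtau, dy/dtau) = (-0.022824, -1.587816); Gamma_xxx = -0.043553, Gamma_xxy = -0.049664, Gamma_xyy = -0.426088, Gamma_yxx = 0.175263, Gamma_yxy = 2.280483, Gamma_yyy = 0.209768; k4 = (-0.022824, -1.587816, 1.077858, -0.694238)
  Y <- Y + (h/6)(k1 + 2k2 + 2k3 + k4): x = 0.7041, y = -0.1649, dx/dtau = -0.0231, dy/dtau = -1.5887


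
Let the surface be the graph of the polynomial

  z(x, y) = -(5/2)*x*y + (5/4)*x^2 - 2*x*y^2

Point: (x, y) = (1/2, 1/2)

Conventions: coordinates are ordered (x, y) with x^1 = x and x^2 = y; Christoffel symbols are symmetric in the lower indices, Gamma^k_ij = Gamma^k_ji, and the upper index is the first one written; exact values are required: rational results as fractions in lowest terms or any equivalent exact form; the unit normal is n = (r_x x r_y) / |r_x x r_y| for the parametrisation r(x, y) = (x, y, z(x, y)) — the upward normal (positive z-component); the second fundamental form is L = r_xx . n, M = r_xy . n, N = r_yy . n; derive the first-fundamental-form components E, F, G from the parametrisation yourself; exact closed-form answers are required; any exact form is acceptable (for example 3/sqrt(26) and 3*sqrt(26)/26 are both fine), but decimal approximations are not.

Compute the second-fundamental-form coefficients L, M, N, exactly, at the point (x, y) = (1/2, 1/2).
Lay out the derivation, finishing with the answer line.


z_x = -1/2, z_y = -9/4, z_xx = 5/2, z_xy = -9/2, z_yy = -2
E = 5/4, F = 9/8, G = 97/16; answer radicand W^2 = 101/16
unnormalised second-form numerators: l = 5/2, m = -9/2, n = -2; L = l/sqrt(101/16), and similarly M = m/sqrt(W^2), N = n/sqrt(W^2)

Answer: L = 10*sqrt(101)/101, M = -18*sqrt(101)/101, N = -8*sqrt(101)/101


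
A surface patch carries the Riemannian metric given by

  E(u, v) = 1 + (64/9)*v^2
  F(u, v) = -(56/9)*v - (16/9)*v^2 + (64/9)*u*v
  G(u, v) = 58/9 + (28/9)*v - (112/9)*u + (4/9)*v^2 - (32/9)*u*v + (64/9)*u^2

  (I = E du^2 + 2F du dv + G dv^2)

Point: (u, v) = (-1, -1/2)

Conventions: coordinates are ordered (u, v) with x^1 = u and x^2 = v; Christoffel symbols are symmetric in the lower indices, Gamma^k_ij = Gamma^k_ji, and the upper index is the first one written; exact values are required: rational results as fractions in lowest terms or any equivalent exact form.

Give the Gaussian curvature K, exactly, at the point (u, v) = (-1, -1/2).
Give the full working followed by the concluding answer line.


E = 25/9, F = 56/9, G = 205/9, EG - F^2 = 221/9 at the point
E_u = 0, E_v = -64/9, F_u = -32/9, F_v = -104/9, G_u = -224/9, G_v = 56/9
E_vv = 128/9, F_uv = 64/9, G_uu = 128/9
Brioschi: K = (det M1 - det M2) / (EG - F^2)^2 with the standard first/second-derivative matrices M1, M2.
M1 = [[-E_vv/2 + F_uv - G_uu/2, E_u/2, F_u - E_v/2], [F_v - G_u/2, E, F], [G_v/2, F, G]] = [[-64/9, 0, 0], [8/9, 25/9, 56/9], [28/9, 56/9, 205/9]]; det M1 = -14144/81
M2 = [[0, E_v/2, G_u/2], [E_v/2, E, F], [G_u/2, F, G]] = [[0, -32/9, -112/9], [-32/9, 25/9, 56/9], [-112/9, 56/9, 205/9]]; det M2 = -13568/81
det M1 - det M2 = -64/9; K = -64/9 / (221/9)^2 = -576/48841

Answer: K = -576/48841


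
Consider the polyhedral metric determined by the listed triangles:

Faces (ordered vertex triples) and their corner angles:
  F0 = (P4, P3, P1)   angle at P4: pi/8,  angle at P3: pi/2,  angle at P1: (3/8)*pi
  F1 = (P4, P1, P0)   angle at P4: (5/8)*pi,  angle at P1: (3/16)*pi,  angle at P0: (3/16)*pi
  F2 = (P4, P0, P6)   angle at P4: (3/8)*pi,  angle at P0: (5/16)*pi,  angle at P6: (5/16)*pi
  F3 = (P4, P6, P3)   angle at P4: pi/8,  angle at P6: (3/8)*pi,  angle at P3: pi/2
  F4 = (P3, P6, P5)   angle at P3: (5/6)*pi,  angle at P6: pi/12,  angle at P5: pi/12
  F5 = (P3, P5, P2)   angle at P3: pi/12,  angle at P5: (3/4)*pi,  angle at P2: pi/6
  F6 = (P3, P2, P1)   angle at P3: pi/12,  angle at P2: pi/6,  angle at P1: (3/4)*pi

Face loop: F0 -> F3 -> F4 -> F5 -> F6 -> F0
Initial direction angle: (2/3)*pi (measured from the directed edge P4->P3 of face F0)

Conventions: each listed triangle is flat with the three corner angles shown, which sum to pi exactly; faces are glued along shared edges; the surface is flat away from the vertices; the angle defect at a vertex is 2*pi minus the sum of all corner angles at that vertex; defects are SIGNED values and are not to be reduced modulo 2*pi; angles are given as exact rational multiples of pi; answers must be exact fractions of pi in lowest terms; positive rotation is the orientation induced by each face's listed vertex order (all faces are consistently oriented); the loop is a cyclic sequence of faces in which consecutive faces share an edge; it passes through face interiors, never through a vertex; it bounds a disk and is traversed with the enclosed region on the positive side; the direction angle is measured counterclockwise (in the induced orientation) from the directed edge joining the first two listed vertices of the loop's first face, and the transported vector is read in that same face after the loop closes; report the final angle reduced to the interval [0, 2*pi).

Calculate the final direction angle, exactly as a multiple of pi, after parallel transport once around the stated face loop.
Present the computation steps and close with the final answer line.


enclosed vertex P3: corner angles sum to 2*pi, defect = 2*pi - 2*pi = 0
the final direction is the initial angle plus the enclosed defects, taken mod 2*pi in the induced orientation
final angle = (2/3)*pi + 0 = (2/3)*pi (mod 2*pi)

Answer: final direction angle = (2/3)*pi


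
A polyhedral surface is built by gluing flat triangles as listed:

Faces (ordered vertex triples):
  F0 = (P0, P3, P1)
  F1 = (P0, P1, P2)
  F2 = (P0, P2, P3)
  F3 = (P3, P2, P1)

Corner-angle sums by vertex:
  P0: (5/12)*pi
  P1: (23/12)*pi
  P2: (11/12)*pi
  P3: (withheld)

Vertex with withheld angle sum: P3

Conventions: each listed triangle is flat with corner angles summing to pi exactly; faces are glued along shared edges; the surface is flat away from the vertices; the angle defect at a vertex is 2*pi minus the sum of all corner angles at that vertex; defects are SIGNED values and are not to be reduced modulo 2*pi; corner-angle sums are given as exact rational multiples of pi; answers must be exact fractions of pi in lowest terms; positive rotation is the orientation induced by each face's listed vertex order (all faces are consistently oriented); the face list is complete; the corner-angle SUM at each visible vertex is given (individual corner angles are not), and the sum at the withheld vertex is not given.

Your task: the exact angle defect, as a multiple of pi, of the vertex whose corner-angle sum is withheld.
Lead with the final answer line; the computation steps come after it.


Answer: defect(P3) = (5/4)*pi

V = 4, E = 6, F = 4; chi = V - E + F = 2
Gauss-Bonnet: total defect = 2*pi*chi = 4*pi; visible defects sum to (11/4)*pi


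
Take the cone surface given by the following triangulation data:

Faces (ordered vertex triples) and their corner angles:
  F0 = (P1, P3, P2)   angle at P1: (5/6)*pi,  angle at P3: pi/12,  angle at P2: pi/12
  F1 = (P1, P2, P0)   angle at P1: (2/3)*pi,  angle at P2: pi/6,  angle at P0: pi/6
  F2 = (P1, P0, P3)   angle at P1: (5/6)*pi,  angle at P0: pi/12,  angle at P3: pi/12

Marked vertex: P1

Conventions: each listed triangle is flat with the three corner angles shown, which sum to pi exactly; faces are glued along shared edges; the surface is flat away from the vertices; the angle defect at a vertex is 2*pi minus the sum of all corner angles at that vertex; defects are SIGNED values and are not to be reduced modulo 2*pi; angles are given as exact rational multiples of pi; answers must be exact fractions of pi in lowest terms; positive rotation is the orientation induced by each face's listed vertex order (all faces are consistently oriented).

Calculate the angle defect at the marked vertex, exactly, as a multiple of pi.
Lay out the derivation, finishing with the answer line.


Sum of corner angles at P1: (7/3)*pi
defect = 2*pi - (7/3)*pi

Answer: defect(P1) = -pi/3


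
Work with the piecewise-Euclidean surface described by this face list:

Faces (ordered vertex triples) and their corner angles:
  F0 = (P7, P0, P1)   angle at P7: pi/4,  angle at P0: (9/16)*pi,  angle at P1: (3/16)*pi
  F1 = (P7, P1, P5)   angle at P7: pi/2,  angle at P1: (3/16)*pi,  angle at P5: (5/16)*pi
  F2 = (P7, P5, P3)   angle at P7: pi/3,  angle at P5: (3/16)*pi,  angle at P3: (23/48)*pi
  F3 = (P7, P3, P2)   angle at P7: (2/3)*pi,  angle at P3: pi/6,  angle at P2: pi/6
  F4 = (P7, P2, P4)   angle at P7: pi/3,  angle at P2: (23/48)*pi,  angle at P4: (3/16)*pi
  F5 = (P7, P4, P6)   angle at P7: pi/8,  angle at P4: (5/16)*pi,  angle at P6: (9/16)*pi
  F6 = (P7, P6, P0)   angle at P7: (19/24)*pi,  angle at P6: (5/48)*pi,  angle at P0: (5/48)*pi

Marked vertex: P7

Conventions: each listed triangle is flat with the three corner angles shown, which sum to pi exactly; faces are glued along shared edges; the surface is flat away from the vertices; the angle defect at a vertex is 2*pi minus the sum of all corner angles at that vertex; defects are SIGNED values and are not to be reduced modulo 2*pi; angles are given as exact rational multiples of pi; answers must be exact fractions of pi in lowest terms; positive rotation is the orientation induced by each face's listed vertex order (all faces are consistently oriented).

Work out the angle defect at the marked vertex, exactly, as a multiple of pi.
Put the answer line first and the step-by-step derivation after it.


Answer: defect(P7) = -pi

Sum of corner angles at P7: 3*pi
defect = 2*pi - 3*pi


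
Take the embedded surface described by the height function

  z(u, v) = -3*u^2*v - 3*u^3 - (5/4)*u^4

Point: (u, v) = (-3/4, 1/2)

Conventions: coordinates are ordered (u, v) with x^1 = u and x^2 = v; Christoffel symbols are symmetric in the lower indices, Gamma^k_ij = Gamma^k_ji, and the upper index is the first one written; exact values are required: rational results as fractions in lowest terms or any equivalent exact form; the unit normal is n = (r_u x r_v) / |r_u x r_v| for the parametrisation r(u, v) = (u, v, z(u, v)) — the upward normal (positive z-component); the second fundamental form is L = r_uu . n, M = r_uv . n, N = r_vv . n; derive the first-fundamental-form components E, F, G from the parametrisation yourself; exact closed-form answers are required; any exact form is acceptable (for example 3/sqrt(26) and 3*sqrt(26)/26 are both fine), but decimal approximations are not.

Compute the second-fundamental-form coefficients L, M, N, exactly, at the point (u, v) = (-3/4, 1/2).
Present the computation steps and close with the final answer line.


z_u = -45/64, z_v = -27/16, z_uu = 33/16, z_uv = 9/2, z_vv = 0
E = 6121/4096, F = 1215/1024, G = 985/256; answer radicand W^2 = 17785/4096
unnormalised second-form numerators: l = 33/16, m = 9/2, n = 0; L = l/sqrt(17785/4096), and similarly M = m/sqrt(W^2), N = n/sqrt(W^2)

Answer: L = 132*sqrt(17785)/17785, M = 288*sqrt(17785)/17785, N = 0


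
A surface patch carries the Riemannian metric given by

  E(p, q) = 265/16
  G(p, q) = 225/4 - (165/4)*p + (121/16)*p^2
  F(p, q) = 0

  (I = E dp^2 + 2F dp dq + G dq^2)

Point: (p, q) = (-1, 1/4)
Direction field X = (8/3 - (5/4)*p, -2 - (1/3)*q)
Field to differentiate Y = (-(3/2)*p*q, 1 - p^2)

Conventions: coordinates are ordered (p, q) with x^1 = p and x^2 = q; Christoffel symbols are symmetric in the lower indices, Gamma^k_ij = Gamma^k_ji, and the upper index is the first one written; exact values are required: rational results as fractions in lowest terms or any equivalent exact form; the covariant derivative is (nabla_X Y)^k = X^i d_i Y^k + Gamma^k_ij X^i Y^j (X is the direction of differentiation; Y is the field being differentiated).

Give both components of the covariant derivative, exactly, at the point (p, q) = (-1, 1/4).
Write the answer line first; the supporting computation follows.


Answer: (nabla_X Y)^p = -147/32, (nabla_X Y)^q = 31657/3936

E = 265/16, F = 0, G = 1681/16 at the point
E_p = 0, E_q = 0, F_p = 0, F_q = 0, G_p = -451/8, G_q = 0
EG - F^2 = 445465/256;  g^inv = (256/445465) * [[1681/16, 0], [0, 265/16]]
first-kind symbols [ij,l] = (1/2)(d_i g_jl + d_j g_il - d_l g_ij): [pp,p] = E_p/2 = 0, [pp,q] = F_p - E_q/2 = 0, [pq,p] = E_q/2 = 0, [pq,q] = G_p/2 = -451/16, [qq,p] = F_q - G_p/2 = 451/16, [qq,q] = G_q/2 = 0
Gamma^p_ij = (G*[ij,p] - F*[ij,q])/(EG - F^2), Gamma^q_ij = (E*[ij,q] - F*[ij,p])/(EG - F^2)
Gamma_ppp = 0, Gamma_ppq = 0, Gamma_pqq = 451/265, Gamma_qpp = 0, Gamma_qpq = -11/41, Gamma_qqq = 0
X = (47/12, -25/12), Y = (3/8, 0) at the point


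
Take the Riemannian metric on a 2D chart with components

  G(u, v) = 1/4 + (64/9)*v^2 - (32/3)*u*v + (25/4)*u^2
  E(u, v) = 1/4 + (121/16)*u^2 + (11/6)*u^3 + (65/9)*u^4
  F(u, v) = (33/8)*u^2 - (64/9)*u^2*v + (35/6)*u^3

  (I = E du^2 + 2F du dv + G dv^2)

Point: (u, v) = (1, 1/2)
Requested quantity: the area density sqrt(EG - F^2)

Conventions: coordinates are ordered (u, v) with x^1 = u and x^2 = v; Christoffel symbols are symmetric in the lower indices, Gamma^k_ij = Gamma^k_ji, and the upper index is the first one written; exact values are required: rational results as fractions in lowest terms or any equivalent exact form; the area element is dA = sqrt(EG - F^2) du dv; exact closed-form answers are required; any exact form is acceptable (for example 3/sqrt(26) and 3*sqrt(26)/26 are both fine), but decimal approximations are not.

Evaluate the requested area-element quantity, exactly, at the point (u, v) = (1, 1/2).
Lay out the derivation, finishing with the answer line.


E = 2429/144, F = 461/72, G = 53/18; EG - F^2 = 44953/5184

Answer: sqrt(EG - F^2) = sqrt(44953)/72


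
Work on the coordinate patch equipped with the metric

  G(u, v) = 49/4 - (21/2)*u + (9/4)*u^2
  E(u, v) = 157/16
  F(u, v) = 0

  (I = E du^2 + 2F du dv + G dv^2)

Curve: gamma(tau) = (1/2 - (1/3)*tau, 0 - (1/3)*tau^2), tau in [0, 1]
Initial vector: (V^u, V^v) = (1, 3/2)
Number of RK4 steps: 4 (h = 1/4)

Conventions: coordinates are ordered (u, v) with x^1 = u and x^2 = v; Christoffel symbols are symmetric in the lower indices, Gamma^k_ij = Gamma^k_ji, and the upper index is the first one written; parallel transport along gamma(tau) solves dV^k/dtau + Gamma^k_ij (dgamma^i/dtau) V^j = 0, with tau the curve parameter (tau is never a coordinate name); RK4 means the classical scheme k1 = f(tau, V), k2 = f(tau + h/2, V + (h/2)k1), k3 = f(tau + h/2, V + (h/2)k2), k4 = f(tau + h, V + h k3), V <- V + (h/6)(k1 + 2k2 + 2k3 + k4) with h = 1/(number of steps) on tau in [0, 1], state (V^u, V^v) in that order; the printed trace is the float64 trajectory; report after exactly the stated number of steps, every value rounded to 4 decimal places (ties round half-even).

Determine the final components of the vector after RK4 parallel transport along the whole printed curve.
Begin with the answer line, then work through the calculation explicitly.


Answer: V^u = 1.1966, V^v = 1.0999

gamma'(tau) = (-1/3, -(2/3)*tau); f(tau, V)^k = -Gamma^k_ij(gamma(tau)) gamma'^i(tau) V^j; h = 1/4; intermediate values shown to 6 dp
curve data and Christoffel symbols at the stage parameters:
  tau = 0.000000: gamma = (0.500000, 0.000000), gamma' = (-0.333333, 0.000000); Gamma_uuu = 0.000000, Gamma_uuv = 0.000000, Gamma_uvv = 0.420382, Gamma_vuu = 0.000000, Gamma_vuv = -0.545455, Gamma_vvv = 0.000000
  tau = 0.125000: gamma = (0.458333, -0.005208), gamma' = (-0.333333, -0.083333); Gamma_uuu = 0.000000, Gamma_uuv = 0.000000, Gamma_uvv = 0.429936, Gamma_vuu = 0.000000, Gamma_vuv = -0.533333, Gamma_vvv = 0.000000
  tau = 0.250000: gamma = (0.416667, -0.020833), gamma' = (-0.333333, -0.166667); Gamma_uuu = 0.000000, Gamma_uuv = 0.000000, Gamma_uvv = 0.439490, Gamma_vuu = 0.000000, Gamma_vuv = -0.521739, Gamma_vvv = 0.000000
  tau = 0.375000: gamma = (0.375000, -0.046875), gamma' = (-0.333333, -0.250000); Gamma_uuu = 0.000000, Gamma_uuv = 0.000000, Gamma_uvv = 0.449045, Gamma_vuu = 0.000000, Gamma_vuv = -0.510638, Gamma_vvv = 0.000000
  tau = 0.500000: gamma = (0.333333, -0.083333), gamma' = (-0.333333, -0.333333); Gamma_uuu = 0.000000, Gamma_uuv = 0.000000, Gamma_uvv = 0.458599, Gamma_vuu = 0.000000, Gamma_vuv = -0.500000, Gamma_vvv = 0.000000
  tau = 0.625000: gamma = (0.291667, -0.130208), gamma' = (-0.333333, -0.416667); Gamma_uuu = 0.000000, Gamma_uuv = 0.000000, Gamma_uvv = 0.468153, Gamma_vuu = 0.000000, Gamma_vuv = -0.489796, Gamma_vvv = 0.000000
  tau = 0.750000: gamma = (0.250000, -0.187500), gamma' = (-0.333333, -0.500000); Gamma_uuu = 0.000000, Gamma_uuv = 0.000000, Gamma_uvv = 0.477707, Gamma_vuu = 0.000000, Gamma_vuv = -0.480000, Gamma_vvv = 0.000000
  tau = 0.875000: gamma = (0.208333, -0.255208), gamma' = (-0.333333, -0.583333); Gamma_uuu = 0.000000, Gamma_uuv = 0.000000, Gamma_uvv = 0.487261, Gamma_vuu = 0.000000, Gamma_vuv = -0.470588, Gamma_vvv = 0.000000
  tau = 1.000000: gamma = (0.166667, -0.333333), gamma' = (-0.333333, -0.666667); Gamma_uuu = 0.000000, Gamma_uuv = 0.000000, Gamma_uvv = 0.496815, Gamma_vuu = 0.000000, Gamma_vuv = -0.461538, Gamma_vvv = 0.000000
step 0: V^u = 1.0000, V^v = 1.5000
step 1: k1 = (0.000000, -0.272727), k2 = (0.052521, -0.305051), k3 = (0.052376, -0.304624), k4 = (0.104294, -0.335720); V <- V + (h/6)(k1 + 2k2 + 2k3 + k4): V^u = 1.0131, V^v = 1.4238
step 2: k1 = (0.104294, -0.335719), k2 = (0.155131, -0.366208), k3 = (0.154703, -0.366370), k4 = (0.203656, -0.397335); V <- V + (h/6)(k1 + 2k2 + 2k3 + k4): V^u = 1.0517, V^v = 1.3322
step 3: k1 = (0.203656, -0.397331), k2 = (0.250185, -0.429237), k3 = (0.249407, -0.429773), k4 = (0.292549, -0.463351); V <- V + (h/6)(k1 + 2k2 + 2k3 + k4): V^u = 1.1140, V^v = 1.2248
step 4: k1 = (0.292549, -0.463340), k2 = (0.331671, -0.498896), k3 = (0.330407, -0.499541), k4 = (0.364304, -0.537417); V <- V + (h/6)(k1 + 2k2 + 2k3 + k4): V^u = 1.1966, V^v = 1.0999
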